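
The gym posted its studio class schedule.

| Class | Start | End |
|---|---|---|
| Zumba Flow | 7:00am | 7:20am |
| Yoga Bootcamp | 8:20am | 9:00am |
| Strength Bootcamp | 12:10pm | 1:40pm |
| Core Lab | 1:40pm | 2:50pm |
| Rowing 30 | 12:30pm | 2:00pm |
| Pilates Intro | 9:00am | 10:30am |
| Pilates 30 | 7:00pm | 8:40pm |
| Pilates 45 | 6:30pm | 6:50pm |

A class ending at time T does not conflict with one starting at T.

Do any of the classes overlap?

Check each pair: they overlap iff neither finishes before the other starts.
Sorted by start: Zumba Flow, Yoga Bootcamp, Pilates Intro, Strength Bootcamp, Rowing 30, Core Lab, Pilates 45, Pilates 30.
Yoga Bootcamp starts after Zumba Flow ends, so Zumba Flow has no further overlaps.
Pilates Intro starts exactly when Yoga Bootcamp ends (back-to-back, no overlap), so Yoga Bootcamp has no further overlaps.
Strength Bootcamp starts after Pilates Intro ends, so Pilates Intro has no further overlaps.
Rowing 30 starts before Strength Bootcamp ends → Strength Bootcamp and Rowing 30 overlap.
That's a conflict, so the schedule is not conflict-free.

Yes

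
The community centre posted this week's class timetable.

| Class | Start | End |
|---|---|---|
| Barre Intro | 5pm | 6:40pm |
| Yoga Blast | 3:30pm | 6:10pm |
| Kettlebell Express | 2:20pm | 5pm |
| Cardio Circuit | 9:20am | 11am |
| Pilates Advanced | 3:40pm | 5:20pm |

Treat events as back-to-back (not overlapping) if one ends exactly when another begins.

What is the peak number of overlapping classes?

3

Walk through starts and ends in time order (an end at T is processed before a start at T):
9:20am start Cardio Circuit → 1
11am end Cardio Circuit → 0
2:20pm start Kettlebell Express → 1
3:30pm start Yoga Blast → 2
3:40pm start Pilates Advanced → 3
5pm end Kettlebell Express → 2
5pm start Barre Intro → 3
5:20pm end Pilates Advanced → 2
6:10pm end Yoga Blast → 1
6:40pm end Barre Intro → 0
Peak is 3, at 3:40pm (Kettlebell Express, Pilates Advanced, Yoga Blast).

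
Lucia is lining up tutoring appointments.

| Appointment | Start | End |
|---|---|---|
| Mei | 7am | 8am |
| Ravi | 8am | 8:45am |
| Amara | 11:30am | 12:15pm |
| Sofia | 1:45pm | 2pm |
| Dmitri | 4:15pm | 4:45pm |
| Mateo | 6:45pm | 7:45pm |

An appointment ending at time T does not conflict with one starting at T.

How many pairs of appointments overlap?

0

Two intervals overlap when each starts before the other ends.
Sorted by start: Mei, Ravi, Amara, Sofia, Dmitri, Mateo.
Ravi starts exactly when Mei ends (back-to-back, no overlap), so Mei has no further overlaps.
Amara starts after Ravi ends, so Ravi has no further overlaps.
Sofia starts after Amara ends, so Amara has no further overlaps.
Dmitri starts after Sofia ends, so Sofia has no further overlaps.
Mateo starts after Dmitri ends.
No pair overlaps.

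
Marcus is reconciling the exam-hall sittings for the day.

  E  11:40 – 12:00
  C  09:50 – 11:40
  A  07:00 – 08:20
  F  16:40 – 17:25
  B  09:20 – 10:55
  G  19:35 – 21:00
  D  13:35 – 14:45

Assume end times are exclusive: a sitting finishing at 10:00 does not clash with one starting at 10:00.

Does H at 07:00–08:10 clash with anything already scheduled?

A: starts 07:00 before H ends 08:10, and ends 08:20 after H starts 07:00 → overlap.
B: starts 09:20 at or after H ends 08:10 → clear.
C: starts 09:50 at or after H ends 08:10 → clear.
E: starts 11:40 at or after H ends 08:10 → clear.
D: starts 13:35 at or after H ends 08:10 → clear.
F: starts 16:40 at or after H ends 08:10 → clear.
G: starts 19:35 at or after H ends 08:10 → clear.
H overlaps A.

Yes — it overlaps A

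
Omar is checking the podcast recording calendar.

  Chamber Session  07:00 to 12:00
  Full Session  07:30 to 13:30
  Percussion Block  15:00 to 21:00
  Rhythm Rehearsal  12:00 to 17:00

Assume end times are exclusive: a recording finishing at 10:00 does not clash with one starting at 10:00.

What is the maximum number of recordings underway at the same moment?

Walk through starts and ends in time order (an end at T is processed before a start at T):
07:00 start Chamber Session → 1
07:30 start Full Session → 2
12:00 end Chamber Session → 1
12:00 start Rhythm Rehearsal → 2
13:30 end Full Session → 1
15:00 start Percussion Block → 2
17:00 end Rhythm Rehearsal → 1
21:00 end Percussion Block → 0
Peak is 2, at 07:30 (Chamber Session, Full Session).

2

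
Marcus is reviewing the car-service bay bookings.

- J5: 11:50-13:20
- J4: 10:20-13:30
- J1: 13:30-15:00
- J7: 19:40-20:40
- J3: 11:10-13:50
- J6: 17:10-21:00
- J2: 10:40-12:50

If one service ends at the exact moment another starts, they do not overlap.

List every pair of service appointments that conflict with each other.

Sorted by start: J4, J2, J3, J5, J1, J6, J7.
J2 starts before J4 ends → J4 and J2 overlap.
J3 starts before J4 ends → J4 and J3 overlap.
J5 starts before J4 ends → J4 and J5 overlap.
J1 starts exactly when J4 ends (back-to-back, no overlap); J4 is clear from here.
J3 starts before J2 ends → J2 and J3 overlap.
J5 starts before J2 ends → J2 and J5 overlap.
J1 starts after J2 ends; J2 is clear from here.
J5 starts before J3 ends → J3 and J5 overlap.
J1 starts before J3 ends → J3 and J1 overlap.
J6 starts after J3 ends; J3 is clear from here.
J1 starts after J5 ends; J5 is clear from here.
J6 starts after J1 ends; J1 is clear from here.
J7 starts before J6 ends → J6 and J7 overlap.

J1 & J3, J2 & J3, J2 & J4, J2 & J5, J3 & J4, J3 & J5, J4 & J5, J6 & J7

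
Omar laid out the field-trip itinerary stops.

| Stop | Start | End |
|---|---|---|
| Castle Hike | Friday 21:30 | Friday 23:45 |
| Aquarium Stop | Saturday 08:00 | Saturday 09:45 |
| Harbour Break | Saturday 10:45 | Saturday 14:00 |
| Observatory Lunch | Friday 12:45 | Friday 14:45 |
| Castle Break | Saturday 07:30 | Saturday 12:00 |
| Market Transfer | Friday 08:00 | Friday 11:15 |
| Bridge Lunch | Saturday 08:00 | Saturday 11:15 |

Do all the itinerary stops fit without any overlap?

No

Sorted by start: Market Transfer, Observatory Lunch, Castle Hike, Castle Break, Bridge Lunch, Aquarium Stop, Harbour Break.
Observatory Lunch starts after Market Transfer ends, so nothing later overlaps Market Transfer either.
Castle Hike starts after Observatory Lunch ends, so nothing later overlaps Observatory Lunch either.
Castle Break starts after Castle Hike ends, so nothing later overlaps Castle Hike either.
Bridge Lunch starts before Castle Break ends → Castle Break and Bridge Lunch overlap.
That's a conflict, so the schedule is not conflict-free.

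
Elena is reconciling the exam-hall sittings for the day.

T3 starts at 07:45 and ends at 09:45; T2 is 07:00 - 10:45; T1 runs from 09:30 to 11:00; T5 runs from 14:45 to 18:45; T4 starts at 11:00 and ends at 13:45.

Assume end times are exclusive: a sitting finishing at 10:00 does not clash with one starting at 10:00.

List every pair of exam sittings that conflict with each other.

T1 & T2, T1 & T3, T2 & T3

Sorted by start: T2, T3, T1, T4, T5.
T3 starts before T2 ends → T2 and T3 overlap.
T1 starts before T2 ends → T2 and T1 overlap.
T4 starts after T2 ends, so nothing later overlaps T2 either.
T1 starts before T3 ends → T3 and T1 overlap.
T4 starts after T3 ends, so nothing later overlaps T3 either.
T4 starts exactly when T1 ends (back-to-back, no overlap), so nothing later overlaps T1 either.
T5 starts after T4 ends.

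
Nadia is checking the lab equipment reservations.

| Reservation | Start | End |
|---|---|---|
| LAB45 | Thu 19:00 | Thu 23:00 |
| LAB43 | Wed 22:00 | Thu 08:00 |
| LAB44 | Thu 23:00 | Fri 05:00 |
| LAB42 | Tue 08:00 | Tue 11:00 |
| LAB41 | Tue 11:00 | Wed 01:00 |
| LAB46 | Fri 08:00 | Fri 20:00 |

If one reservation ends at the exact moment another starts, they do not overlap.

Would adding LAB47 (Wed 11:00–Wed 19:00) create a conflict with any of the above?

LAB42: ends Tue 11:00 at or before LAB47 starts Wed 11:00 → clear.
LAB41: ends Wed 01:00 at or before LAB47 starts Wed 11:00 → clear.
LAB43: starts Wed 22:00 at or after LAB47 ends Wed 19:00 → clear.
LAB45: starts Thu 19:00 at or after LAB47 ends Wed 19:00 → clear.
LAB44: starts Thu 23:00 at or after LAB47 ends Wed 19:00 → clear.
LAB46: starts Fri 08:00 at or after LAB47 ends Wed 19:00 → clear.

No — it doesn't clash with anything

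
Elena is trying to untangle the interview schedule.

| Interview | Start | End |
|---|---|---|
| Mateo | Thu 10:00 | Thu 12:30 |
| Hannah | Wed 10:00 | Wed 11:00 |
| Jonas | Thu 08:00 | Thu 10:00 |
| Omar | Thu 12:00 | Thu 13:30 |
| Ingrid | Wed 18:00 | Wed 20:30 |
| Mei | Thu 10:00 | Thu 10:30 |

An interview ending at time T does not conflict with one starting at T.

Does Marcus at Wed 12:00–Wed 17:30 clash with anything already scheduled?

Hannah: ends Wed 11:00 at or before Marcus starts Wed 12:00 → clear.
Ingrid: starts Wed 18:00 at or after Marcus ends Wed 17:30 → clear.
Jonas: starts Thu 08:00 at or after Marcus ends Wed 17:30 → clear.
Mei: starts Thu 10:00 at or after Marcus ends Wed 17:30 → clear.
Mateo: starts Thu 10:00 at or after Marcus ends Wed 17:30 → clear.
Omar: starts Thu 12:00 at or after Marcus ends Wed 17:30 → clear.

No — it doesn't clash with anything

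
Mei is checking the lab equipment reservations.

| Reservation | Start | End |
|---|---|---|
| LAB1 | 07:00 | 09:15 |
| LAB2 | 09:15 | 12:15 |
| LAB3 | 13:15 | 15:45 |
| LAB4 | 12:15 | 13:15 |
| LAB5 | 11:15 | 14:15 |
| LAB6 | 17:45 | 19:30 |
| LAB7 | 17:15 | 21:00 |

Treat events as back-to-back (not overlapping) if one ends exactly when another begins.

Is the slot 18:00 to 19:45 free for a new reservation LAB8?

LAB1: ends 09:15 at or before LAB8 starts 18:00 → clear.
LAB2: ends 12:15 at or before LAB8 starts 18:00 → clear.
LAB5: ends 14:15 at or before LAB8 starts 18:00 → clear.
LAB4: ends 13:15 at or before LAB8 starts 18:00 → clear.
LAB3: ends 15:45 at or before LAB8 starts 18:00 → clear.
LAB7: starts 17:15 before LAB8 ends 19:45, and ends 21:00 after LAB8 starts 18:00 → overlap.
LAB6: starts 17:45 before LAB8 ends 19:45, and ends 19:30 after LAB8 starts 18:00 → overlap.
LAB8 overlaps LAB6, LAB7.

No — it overlaps LAB6, LAB7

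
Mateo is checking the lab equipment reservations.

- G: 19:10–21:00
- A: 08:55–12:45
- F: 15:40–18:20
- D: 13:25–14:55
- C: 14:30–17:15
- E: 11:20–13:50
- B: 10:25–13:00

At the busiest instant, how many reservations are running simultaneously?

3

Walk through starts and ends in time order (an end at T is processed before a start at T):
08:55 start A → 1
10:25 start B → 2
11:20 start E → 3
12:45 end A → 2
13:00 end B → 1
13:25 start D → 2
13:50 end E → 1
14:30 start C → 2
14:55 end D → 1
15:40 start F → 2
17:15 end C → 1
18:20 end F → 0
19:10 start G → 1
21:00 end G → 0
Peak is 3, at 11:20 (A, B, E).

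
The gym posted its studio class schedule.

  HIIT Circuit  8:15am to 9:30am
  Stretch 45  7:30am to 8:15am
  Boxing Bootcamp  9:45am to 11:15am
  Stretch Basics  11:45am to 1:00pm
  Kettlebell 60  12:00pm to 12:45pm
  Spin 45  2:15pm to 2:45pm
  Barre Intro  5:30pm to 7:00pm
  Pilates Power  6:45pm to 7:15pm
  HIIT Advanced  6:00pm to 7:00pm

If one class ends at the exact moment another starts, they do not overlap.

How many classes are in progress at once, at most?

3

Sort all start/end points and keep a running count:
7:30am start Stretch 45 → 1
8:15am end Stretch 45 → 0
8:15am start HIIT Circuit → 1
9:30am end HIIT Circuit → 0
9:45am start Boxing Bootcamp → 1
11:15am end Boxing Bootcamp → 0
11:45am start Stretch Basics → 1
12:00pm start Kettlebell 60 → 2
12:45pm end Kettlebell 60 → 1
1:00pm end Stretch Basics → 0
2:15pm start Spin 45 → 1
2:45pm end Spin 45 → 0
5:30pm start Barre Intro → 1
6:00pm start HIIT Advanced → 2
6:45pm start Pilates Power → 3
7:00pm end Barre Intro → 2
7:00pm end HIIT Advanced → 1
7:15pm end Pilates Power → 0
Peak is 3, at 6:45pm (Barre Intro, HIIT Advanced, Pilates Power).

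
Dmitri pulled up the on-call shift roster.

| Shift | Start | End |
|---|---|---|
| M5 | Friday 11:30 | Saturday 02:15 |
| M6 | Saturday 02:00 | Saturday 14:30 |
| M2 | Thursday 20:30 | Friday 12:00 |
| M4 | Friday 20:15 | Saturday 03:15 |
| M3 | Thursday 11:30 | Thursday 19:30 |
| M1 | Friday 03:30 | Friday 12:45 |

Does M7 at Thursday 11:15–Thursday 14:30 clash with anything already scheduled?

Yes — it overlaps M3

M3: starts Thursday 11:30 before M7 ends Thursday 14:30, and ends Thursday 19:30 after M7 starts Thursday 11:15 → overlap.
M2: starts Thursday 20:30 at or after M7 ends Thursday 14:30 → clear.
M1: starts Friday 03:30 at or after M7 ends Thursday 14:30 → clear.
M5: starts Friday 11:30 at or after M7 ends Thursday 14:30 → clear.
M4: starts Friday 20:15 at or after M7 ends Thursday 14:30 → clear.
M6: starts Saturday 02:00 at or after M7 ends Thursday 14:30 → clear.
M7 overlaps M3.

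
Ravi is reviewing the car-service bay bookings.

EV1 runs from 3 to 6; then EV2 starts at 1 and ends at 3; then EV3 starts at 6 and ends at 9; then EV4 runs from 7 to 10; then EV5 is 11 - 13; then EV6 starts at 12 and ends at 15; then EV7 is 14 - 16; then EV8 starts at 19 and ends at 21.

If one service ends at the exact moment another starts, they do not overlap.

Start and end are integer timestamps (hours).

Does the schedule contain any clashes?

Yes

Sorted by start: EV2, EV1, EV3, EV4, EV5, EV6, EV7, EV8.
EV1 starts exactly when EV2 ends (back-to-back, no overlap), so EV2 has no further overlaps.
EV3 starts exactly when EV1 ends (back-to-back, no overlap), so EV1 has no further overlaps.
EV4 starts before EV3 ends → EV3 and EV4 overlap.
That's a conflict, so the schedule is not conflict-free.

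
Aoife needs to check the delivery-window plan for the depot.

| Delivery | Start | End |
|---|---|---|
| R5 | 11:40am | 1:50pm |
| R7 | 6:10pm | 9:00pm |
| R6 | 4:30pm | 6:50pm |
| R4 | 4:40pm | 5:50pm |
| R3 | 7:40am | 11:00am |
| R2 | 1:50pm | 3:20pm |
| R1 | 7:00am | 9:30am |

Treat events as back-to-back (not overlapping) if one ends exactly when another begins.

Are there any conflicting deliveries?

Sorted by start: R1, R3, R5, R2, R6, R4, R7.
R3 starts before R1 ends → R1 and R3 overlap.
That's a conflict, so the schedule is not conflict-free.

Yes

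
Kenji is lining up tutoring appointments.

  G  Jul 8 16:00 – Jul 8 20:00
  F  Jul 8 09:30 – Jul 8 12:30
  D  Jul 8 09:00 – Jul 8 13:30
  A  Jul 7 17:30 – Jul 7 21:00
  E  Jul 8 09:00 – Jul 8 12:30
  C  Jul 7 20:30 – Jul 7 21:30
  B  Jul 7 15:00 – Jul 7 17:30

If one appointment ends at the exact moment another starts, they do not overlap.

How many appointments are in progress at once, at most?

Walk through starts and ends in time order (an end at T is processed before a start at T):
Jul 7 15:00 start B → 1
Jul 7 17:30 end B → 0
Jul 7 17:30 start A → 1
Jul 7 20:30 start C → 2
Jul 7 21:00 end A → 1
Jul 7 21:30 end C → 0
Jul 8 09:00 start D → 1
Jul 8 09:00 start E → 2
Jul 8 09:30 start F → 3
Jul 8 12:30 end E → 2
Jul 8 12:30 end F → 1
Jul 8 13:30 end D → 0
Jul 8 16:00 start G → 1
Jul 8 20:00 end G → 0
Peak is 3, at Jul 8 09:30 (D, E, F).

3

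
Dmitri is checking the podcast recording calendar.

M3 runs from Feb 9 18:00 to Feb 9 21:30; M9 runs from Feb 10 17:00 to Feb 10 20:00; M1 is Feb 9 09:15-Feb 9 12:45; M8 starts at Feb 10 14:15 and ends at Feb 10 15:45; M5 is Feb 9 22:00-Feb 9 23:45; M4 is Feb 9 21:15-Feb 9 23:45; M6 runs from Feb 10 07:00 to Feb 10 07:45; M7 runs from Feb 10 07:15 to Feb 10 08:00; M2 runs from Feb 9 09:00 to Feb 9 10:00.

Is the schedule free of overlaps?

Two intervals overlap when each starts before the other ends.
Sorted by start: M2, M1, M3, M4, M5, M6, M7, M8, M9.
M1 starts before M2 ends → M2 and M1 overlap.
That's a conflict, so the schedule is not conflict-free.

No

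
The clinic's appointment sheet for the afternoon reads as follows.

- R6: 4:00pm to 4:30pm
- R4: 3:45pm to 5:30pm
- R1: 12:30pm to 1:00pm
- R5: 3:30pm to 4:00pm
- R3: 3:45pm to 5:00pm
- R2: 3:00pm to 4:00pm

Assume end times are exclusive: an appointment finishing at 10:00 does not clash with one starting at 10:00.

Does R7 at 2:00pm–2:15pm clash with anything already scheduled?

No — it doesn't clash with anything

R1: ends 1:00pm at or before R7 starts 2:00pm → clear.
R2: starts 3:00pm at or after R7 ends 2:15pm → clear.
R5: starts 3:30pm at or after R7 ends 2:15pm → clear.
R3: starts 3:45pm at or after R7 ends 2:15pm → clear.
R4: starts 3:45pm at or after R7 ends 2:15pm → clear.
R6: starts 4:00pm at or after R7 ends 2:15pm → clear.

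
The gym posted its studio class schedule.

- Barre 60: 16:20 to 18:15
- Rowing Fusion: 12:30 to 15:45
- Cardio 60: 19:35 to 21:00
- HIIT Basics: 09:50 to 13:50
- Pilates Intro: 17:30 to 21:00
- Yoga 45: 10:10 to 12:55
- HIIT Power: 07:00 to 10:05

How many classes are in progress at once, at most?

3

Walk through starts and ends in time order (an end at T is processed before a start at T):
07:00 start HIIT Power → 1
09:50 start HIIT Basics → 2
10:05 end HIIT Power → 1
10:10 start Yoga 45 → 2
12:30 start Rowing Fusion → 3
12:55 end Yoga 45 → 2
13:50 end HIIT Basics → 1
15:45 end Rowing Fusion → 0
16:20 start Barre 60 → 1
17:30 start Pilates Intro → 2
18:15 end Barre 60 → 1
19:35 start Cardio 60 → 2
21:00 end Cardio 60 → 1
21:00 end Pilates Intro → 0
Peak is 3, at 12:30 (HIIT Basics, Rowing Fusion, Yoga 45).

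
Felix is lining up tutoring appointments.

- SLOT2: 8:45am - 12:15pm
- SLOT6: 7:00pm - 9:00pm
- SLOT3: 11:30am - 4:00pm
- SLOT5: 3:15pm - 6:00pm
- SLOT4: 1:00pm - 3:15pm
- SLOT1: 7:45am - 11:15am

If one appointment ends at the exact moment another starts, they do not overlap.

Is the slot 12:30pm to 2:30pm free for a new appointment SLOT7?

SLOT1: ends 11:15am at or before SLOT7 starts 12:30pm → clear.
SLOT2: ends 12:15pm at or before SLOT7 starts 12:30pm → clear.
SLOT3: starts 11:30am before SLOT7 ends 2:30pm, and ends 4:00pm after SLOT7 starts 12:30pm → overlap.
SLOT4: starts 1:00pm before SLOT7 ends 2:30pm, and ends 3:15pm after SLOT7 starts 12:30pm → overlap.
SLOT5: starts 3:15pm at or after SLOT7 ends 2:30pm → clear.
SLOT6: starts 7:00pm at or after SLOT7 ends 2:30pm → clear.
SLOT7 overlaps SLOT3, SLOT4.

No — it overlaps SLOT3, SLOT4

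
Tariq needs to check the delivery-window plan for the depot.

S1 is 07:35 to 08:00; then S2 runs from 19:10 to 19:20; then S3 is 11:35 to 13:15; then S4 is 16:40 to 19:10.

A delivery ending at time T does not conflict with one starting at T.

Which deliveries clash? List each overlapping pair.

none

Check each pair: they overlap iff neither finishes before the other starts.
Sorted by start: S1, S3, S4, S2.
S3 starts after S1 ends; S1 is clear from here.
S4 starts after S3 ends; S3 is clear from here.
S2 starts exactly when S4 ends (back-to-back, no overlap).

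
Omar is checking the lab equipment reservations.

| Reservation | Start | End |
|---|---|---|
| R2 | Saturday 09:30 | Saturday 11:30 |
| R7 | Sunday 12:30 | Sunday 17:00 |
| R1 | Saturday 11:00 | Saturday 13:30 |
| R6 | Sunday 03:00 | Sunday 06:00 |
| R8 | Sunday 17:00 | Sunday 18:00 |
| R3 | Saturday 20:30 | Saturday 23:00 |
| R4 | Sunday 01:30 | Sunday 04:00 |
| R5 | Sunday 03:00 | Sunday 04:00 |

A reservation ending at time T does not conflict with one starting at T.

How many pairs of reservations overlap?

Sorted by start: R2, R1, R3, R4, R5, R6, R7, R8.
R1 starts before R2 ends → R2 and R1 overlap.
R3 starts after R2 ends, so R2 has no further overlaps.
R3 starts after R1 ends, so R1 has no further overlaps.
R4 starts after R3 ends, so R3 has no further overlaps.
R5 starts before R4 ends → R4 and R5 overlap.
R6 starts before R4 ends → R4 and R6 overlap.
R7 starts after R4 ends, so R4 has no further overlaps.
R6 starts before R5 ends → R5 and R6 overlap.
R7 starts after R5 ends, so R5 has no further overlaps.
R7 starts after R6 ends, so R6 has no further overlaps.
R8 starts exactly when R7 ends (back-to-back, no overlap).
Overlapping pairs: R1 & R2, R4 & R5, R4 & R6, R5 & R6 — 4 in total.

4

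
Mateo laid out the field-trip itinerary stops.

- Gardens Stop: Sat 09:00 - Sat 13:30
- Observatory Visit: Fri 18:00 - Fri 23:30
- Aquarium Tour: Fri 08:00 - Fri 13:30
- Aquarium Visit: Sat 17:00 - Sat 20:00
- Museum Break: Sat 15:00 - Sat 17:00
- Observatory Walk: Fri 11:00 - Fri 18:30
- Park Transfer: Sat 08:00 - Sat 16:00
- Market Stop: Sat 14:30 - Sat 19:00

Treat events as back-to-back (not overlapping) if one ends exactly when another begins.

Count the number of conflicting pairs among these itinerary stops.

7

Two intervals overlap when each starts before the other ends.
Sorted by start: Aquarium Tour, Observatory Walk, Observatory Visit, Park Transfer, Gardens Stop, Market Stop, Museum Break, Aquarium Visit.
Observatory Walk starts before Aquarium Tour ends → Aquarium Tour and Observatory Walk overlap.
Observatory Visit starts after Aquarium Tour ends, so Aquarium Tour has no further overlaps.
Observatory Visit starts before Observatory Walk ends → Observatory Walk and Observatory Visit overlap.
Park Transfer starts after Observatory Walk ends, so Observatory Walk has no further overlaps.
Park Transfer starts after Observatory Visit ends, so Observatory Visit has no further overlaps.
Gardens Stop starts before Park Transfer ends → Park Transfer and Gardens Stop overlap.
Market Stop starts before Park Transfer ends → Park Transfer and Market Stop overlap.
Museum Break starts before Park Transfer ends → Park Transfer and Museum Break overlap.
Aquarium Visit starts after Park Transfer ends.
Market Stop starts after Gardens Stop ends, so Gardens Stop has no further overlaps.
Museum Break starts before Market Stop ends → Market Stop and Museum Break overlap.
Aquarium Visit starts before Market Stop ends → Market Stop and Aquarium Visit overlap.
Aquarium Visit starts exactly when Museum Break ends (back-to-back, no overlap).
Overlapping pairs: Aquarium Tour & Observatory Walk, Aquarium Visit & Market Stop, Gardens Stop & Park Transfer, Market Stop & Museum Break, Market Stop & Park Transfer, Museum Break & Park Transfer, Observatory Visit & Observatory Walk — 7 in total.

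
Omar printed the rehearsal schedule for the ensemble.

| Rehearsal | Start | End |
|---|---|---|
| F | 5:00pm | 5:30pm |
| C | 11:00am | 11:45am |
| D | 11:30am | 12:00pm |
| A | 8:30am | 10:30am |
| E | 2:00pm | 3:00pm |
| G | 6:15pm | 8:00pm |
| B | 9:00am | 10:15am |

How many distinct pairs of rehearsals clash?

Two intervals overlap when each starts before the other ends.
Sorted by start: A, B, C, D, E, F, G.
B starts before A ends → A and B overlap.
C starts after A ends, so nothing later overlaps A either.
C starts after B ends, so nothing later overlaps B either.
D starts before C ends → C and D overlap.
E starts after C ends, so nothing later overlaps C either.
E starts after D ends, so nothing later overlaps D either.
F starts after E ends, so nothing later overlaps E either.
G starts after F ends.
Overlapping pairs: A & B, C & D — 2 in total.

2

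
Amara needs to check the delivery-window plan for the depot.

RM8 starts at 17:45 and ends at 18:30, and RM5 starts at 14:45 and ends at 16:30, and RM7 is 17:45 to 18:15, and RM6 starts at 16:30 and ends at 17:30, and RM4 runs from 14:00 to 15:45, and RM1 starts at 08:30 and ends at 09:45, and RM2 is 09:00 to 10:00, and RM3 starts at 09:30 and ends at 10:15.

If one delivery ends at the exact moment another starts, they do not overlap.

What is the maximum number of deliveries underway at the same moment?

Walk through starts and ends in time order (an end at T is processed before a start at T):
08:30 start RM1 → 1
09:00 start RM2 → 2
09:30 start RM3 → 3
09:45 end RM1 → 2
10:00 end RM2 → 1
10:15 end RM3 → 0
14:00 start RM4 → 1
14:45 start RM5 → 2
15:45 end RM4 → 1
16:30 end RM5 → 0
16:30 start RM6 → 1
17:30 end RM6 → 0
17:45 start RM7 → 1
17:45 start RM8 → 2
18:15 end RM7 → 1
18:30 end RM8 → 0
Peak is 3, at 09:30 (RM1, RM2, RM3).

3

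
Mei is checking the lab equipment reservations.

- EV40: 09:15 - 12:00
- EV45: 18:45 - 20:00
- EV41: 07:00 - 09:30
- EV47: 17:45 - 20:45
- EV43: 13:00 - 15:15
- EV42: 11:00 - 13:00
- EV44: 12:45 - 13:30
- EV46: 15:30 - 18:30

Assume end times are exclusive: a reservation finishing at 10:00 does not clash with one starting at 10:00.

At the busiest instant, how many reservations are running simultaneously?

2

Walk through starts and ends in time order (an end at T is processed before a start at T):
07:00 start EV41 → 1
09:15 start EV40 → 2
09:30 end EV41 → 1
11:00 start EV42 → 2
12:00 end EV40 → 1
12:45 start EV44 → 2
13:00 end EV42 → 1
13:00 start EV43 → 2
13:30 end EV44 → 1
15:15 end EV43 → 0
15:30 start EV46 → 1
17:45 start EV47 → 2
18:30 end EV46 → 1
18:45 start EV45 → 2
20:00 end EV45 → 1
20:45 end EV47 → 0
Peak is 2, at 09:15 (EV40, EV41).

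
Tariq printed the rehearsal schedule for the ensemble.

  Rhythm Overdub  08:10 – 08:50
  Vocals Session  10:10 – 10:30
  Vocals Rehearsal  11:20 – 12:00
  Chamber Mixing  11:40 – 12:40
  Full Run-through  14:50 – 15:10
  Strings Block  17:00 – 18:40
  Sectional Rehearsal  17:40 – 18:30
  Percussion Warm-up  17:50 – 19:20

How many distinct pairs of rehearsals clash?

Two intervals overlap when each starts before the other ends.
Sorted by start: Rhythm Overdub, Vocals Session, Vocals Rehearsal, Chamber Mixing, Full Run-through, Strings Block, Sectional Rehearsal, Percussion Warm-up.
Vocals Session starts after Rhythm Overdub ends, so Rhythm Overdub has no further overlaps.
Vocals Rehearsal starts after Vocals Session ends, so Vocals Session has no further overlaps.
Chamber Mixing starts before Vocals Rehearsal ends → Vocals Rehearsal and Chamber Mixing overlap.
Full Run-through starts after Vocals Rehearsal ends, so Vocals Rehearsal has no further overlaps.
Full Run-through starts after Chamber Mixing ends, so Chamber Mixing has no further overlaps.
Strings Block starts after Full Run-through ends, so Full Run-through has no further overlaps.
Sectional Rehearsal starts before Strings Block ends → Strings Block and Sectional Rehearsal overlap.
Percussion Warm-up starts before Strings Block ends → Strings Block and Percussion Warm-up overlap.
Percussion Warm-up starts before Sectional Rehearsal ends → Sectional Rehearsal and Percussion Warm-up overlap.
Overlapping pairs: Chamber Mixing & Vocals Rehearsal, Percussion Warm-up & Sectional Rehearsal, Percussion Warm-up & Strings Block, Sectional Rehearsal & Strings Block — 4 in total.

4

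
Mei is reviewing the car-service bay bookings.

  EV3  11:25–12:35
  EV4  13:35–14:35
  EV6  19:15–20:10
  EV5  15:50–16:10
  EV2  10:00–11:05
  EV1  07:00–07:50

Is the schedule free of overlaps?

Yes

Check each pair: they overlap iff neither finishes before the other starts.
Sorted by start: EV1, EV2, EV3, EV4, EV5, EV6.
EV2 starts after EV1 ends, so EV1 has no further overlaps.
EV3 starts after EV2 ends, so EV2 has no further overlaps.
EV4 starts after EV3 ends, so EV3 has no further overlaps.
EV5 starts after EV4 ends, so EV4 has no further overlaps.
EV6 starts after EV5 ends.
Every pair is clear; the schedule has no overlaps.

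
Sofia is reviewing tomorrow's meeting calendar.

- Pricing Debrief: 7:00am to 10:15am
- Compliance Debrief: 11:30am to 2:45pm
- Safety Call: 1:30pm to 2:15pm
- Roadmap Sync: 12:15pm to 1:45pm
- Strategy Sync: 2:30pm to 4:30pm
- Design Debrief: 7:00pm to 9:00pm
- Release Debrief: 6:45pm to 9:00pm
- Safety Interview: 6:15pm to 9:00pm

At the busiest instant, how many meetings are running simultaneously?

3

Walk through starts and ends in time order (an end at T is processed before a start at T):
7:00am start Pricing Debrief → 1
10:15am end Pricing Debrief → 0
11:30am start Compliance Debrief → 1
12:15pm start Roadmap Sync → 2
1:30pm start Safety Call → 3
1:45pm end Roadmap Sync → 2
2:15pm end Safety Call → 1
2:30pm start Strategy Sync → 2
2:45pm end Compliance Debrief → 1
4:30pm end Strategy Sync → 0
6:15pm start Safety Interview → 1
6:45pm start Release Debrief → 2
7:00pm start Design Debrief → 3
9:00pm end Design Debrief → 2
9:00pm end Release Debrief → 1
9:00pm end Safety Interview → 0
Peak is 3, at 1:30pm (Compliance Debrief, Roadmap Sync, Safety Call).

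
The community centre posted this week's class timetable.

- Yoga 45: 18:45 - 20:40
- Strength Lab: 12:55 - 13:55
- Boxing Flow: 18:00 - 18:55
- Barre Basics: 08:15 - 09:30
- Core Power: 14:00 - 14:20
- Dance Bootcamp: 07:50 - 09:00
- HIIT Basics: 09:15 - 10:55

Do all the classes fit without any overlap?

No

Sorted by start: Dance Bootcamp, Barre Basics, HIIT Basics, Strength Lab, Core Power, Boxing Flow, Yoga 45.
Barre Basics starts before Dance Bootcamp ends → Dance Bootcamp and Barre Basics overlap.
That's a conflict, so the schedule is not conflict-free.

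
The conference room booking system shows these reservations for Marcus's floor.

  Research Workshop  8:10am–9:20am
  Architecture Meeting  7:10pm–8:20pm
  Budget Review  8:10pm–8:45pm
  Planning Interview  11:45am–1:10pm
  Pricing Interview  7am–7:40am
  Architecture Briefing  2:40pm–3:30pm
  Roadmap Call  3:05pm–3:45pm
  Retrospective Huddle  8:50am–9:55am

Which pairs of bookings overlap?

Sorted by start: Pricing Interview, Research Workshop, Retrospective Huddle, Planning Interview, Architecture Briefing, Roadmap Call, Architecture Meeting, Budget Review.
Research Workshop starts after Pricing Interview ends; Pricing Interview is clear from here.
Retrospective Huddle starts before Research Workshop ends → Research Workshop and Retrospective Huddle overlap.
Planning Interview starts after Research Workshop ends; Research Workshop is clear from here.
Planning Interview starts after Retrospective Huddle ends; Retrospective Huddle is clear from here.
Architecture Briefing starts after Planning Interview ends; Planning Interview is clear from here.
Roadmap Call starts before Architecture Briefing ends → Architecture Briefing and Roadmap Call overlap.
Architecture Meeting starts after Architecture Briefing ends; Architecture Briefing is clear from here.
Architecture Meeting starts after Roadmap Call ends; Roadmap Call is clear from here.
Budget Review starts before Architecture Meeting ends → Architecture Meeting and Budget Review overlap.

Architecture Briefing & Roadmap Call, Architecture Meeting & Budget Review, Research Workshop & Retrospective Huddle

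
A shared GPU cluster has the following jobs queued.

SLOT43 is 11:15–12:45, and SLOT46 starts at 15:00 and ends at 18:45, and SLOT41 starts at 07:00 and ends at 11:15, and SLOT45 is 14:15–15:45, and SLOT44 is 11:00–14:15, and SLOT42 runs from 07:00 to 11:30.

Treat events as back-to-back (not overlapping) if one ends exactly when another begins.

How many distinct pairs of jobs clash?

Sorted by start: SLOT41, SLOT42, SLOT44, SLOT43, SLOT45, SLOT46.
SLOT42 starts before SLOT41 ends → SLOT41 and SLOT42 overlap.
SLOT44 starts before SLOT41 ends → SLOT41 and SLOT44 overlap.
SLOT43 starts exactly when SLOT41 ends (back-to-back, no overlap), so nothing later overlaps SLOT41 either.
SLOT44 starts before SLOT42 ends → SLOT42 and SLOT44 overlap.
SLOT43 starts before SLOT42 ends → SLOT42 and SLOT43 overlap.
SLOT45 starts after SLOT42 ends, so nothing later overlaps SLOT42 either.
SLOT43 starts before SLOT44 ends → SLOT44 and SLOT43 overlap.
SLOT45 starts exactly when SLOT44 ends (back-to-back, no overlap), so nothing later overlaps SLOT44 either.
SLOT45 starts after SLOT43 ends, so nothing later overlaps SLOT43 either.
SLOT46 starts before SLOT45 ends → SLOT45 and SLOT46 overlap.
Overlapping pairs: SLOT41 & SLOT42, SLOT41 & SLOT44, SLOT42 & SLOT43, SLOT42 & SLOT44, SLOT43 & SLOT44, SLOT45 & SLOT46 — 6 in total.

6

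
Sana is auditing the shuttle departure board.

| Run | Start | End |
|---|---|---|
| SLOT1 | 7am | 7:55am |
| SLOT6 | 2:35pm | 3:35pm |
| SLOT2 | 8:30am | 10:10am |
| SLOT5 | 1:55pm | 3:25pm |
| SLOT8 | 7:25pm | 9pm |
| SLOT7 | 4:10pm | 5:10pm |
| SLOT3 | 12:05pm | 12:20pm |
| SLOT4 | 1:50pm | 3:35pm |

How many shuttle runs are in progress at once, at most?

Walk through starts and ends in time order (an end at T is processed before a start at T):
7am start SLOT1 → 1
7:55am end SLOT1 → 0
8:30am start SLOT2 → 1
10:10am end SLOT2 → 0
12:05pm start SLOT3 → 1
12:20pm end SLOT3 → 0
1:50pm start SLOT4 → 1
1:55pm start SLOT5 → 2
2:35pm start SLOT6 → 3
3:25pm end SLOT5 → 2
3:35pm end SLOT4 → 1
3:35pm end SLOT6 → 0
4:10pm start SLOT7 → 1
5:10pm end SLOT7 → 0
7:25pm start SLOT8 → 1
9pm end SLOT8 → 0
Peak is 3, at 2:35pm (SLOT4, SLOT5, SLOT6).

3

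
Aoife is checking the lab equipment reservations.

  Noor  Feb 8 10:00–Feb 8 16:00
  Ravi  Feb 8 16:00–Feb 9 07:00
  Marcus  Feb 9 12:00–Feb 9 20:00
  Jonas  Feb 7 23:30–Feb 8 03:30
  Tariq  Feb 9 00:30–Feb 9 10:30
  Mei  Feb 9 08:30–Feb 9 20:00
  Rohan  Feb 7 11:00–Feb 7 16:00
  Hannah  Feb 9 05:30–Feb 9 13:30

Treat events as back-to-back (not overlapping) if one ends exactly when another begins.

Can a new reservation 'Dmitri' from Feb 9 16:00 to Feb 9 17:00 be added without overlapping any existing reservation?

Rohan: ends Feb 7 16:00 at or before Dmitri starts Feb 9 16:00 → clear.
Jonas: ends Feb 8 03:30 at or before Dmitri starts Feb 9 16:00 → clear.
Noor: ends Feb 8 16:00 at or before Dmitri starts Feb 9 16:00 → clear.
Ravi: ends Feb 9 07:00 at or before Dmitri starts Feb 9 16:00 → clear.
Tariq: ends Feb 9 10:30 at or before Dmitri starts Feb 9 16:00 → clear.
Hannah: ends Feb 9 13:30 at or before Dmitri starts Feb 9 16:00 → clear.
Mei: starts Feb 9 08:30 before Dmitri ends Feb 9 17:00, and ends Feb 9 20:00 after Dmitri starts Feb 9 16:00 → overlap.
Marcus: starts Feb 9 12:00 before Dmitri ends Feb 9 17:00, and ends Feb 9 20:00 after Dmitri starts Feb 9 16:00 → overlap.
Dmitri overlaps Mei, Marcus.

No — it overlaps Marcus, Mei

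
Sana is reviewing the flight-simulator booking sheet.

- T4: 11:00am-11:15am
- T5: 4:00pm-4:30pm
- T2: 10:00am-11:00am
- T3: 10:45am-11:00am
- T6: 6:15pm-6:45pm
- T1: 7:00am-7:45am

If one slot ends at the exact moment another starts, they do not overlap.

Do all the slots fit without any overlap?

Sorted by start: T1, T2, T3, T4, T5, T6.
T2 starts after T1 ends — done with T1.
T3 starts before T2 ends → T2 and T3 overlap.
That's a conflict, so the schedule is not conflict-free.

No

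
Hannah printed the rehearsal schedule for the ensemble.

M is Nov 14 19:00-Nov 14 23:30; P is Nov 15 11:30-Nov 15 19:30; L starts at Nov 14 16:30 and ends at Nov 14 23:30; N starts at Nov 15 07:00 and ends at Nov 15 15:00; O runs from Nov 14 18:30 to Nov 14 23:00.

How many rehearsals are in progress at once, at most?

Walk through starts and ends in time order (an end at T is processed before a start at T):
Nov 14 16:30 start L → 1
Nov 14 18:30 start O → 2
Nov 14 19:00 start M → 3
Nov 14 23:00 end O → 2
Nov 14 23:30 end L → 1
Nov 14 23:30 end M → 0
Nov 15 07:00 start N → 1
Nov 15 11:30 start P → 2
Nov 15 15:00 end N → 1
Nov 15 19:30 end P → 0
Peak is 3, at Nov 14 19:00 (L, M, O).

3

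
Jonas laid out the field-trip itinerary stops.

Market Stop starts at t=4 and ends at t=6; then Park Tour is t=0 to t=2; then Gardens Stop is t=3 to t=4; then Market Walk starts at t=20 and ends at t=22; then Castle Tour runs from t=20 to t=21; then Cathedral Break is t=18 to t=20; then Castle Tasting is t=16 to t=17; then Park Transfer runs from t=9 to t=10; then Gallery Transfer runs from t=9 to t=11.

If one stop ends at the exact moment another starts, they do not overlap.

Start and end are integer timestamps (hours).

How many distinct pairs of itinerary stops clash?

Sorted by start: Park Tour, Gardens Stop, Market Stop, Gallery Transfer, Park Transfer, Castle Tasting, Cathedral Break, Market Walk, Castle Tour.
Gardens Stop starts after Park Tour ends; Park Tour is clear from here.
Market Stop starts exactly when Gardens Stop ends (back-to-back, no overlap); Gardens Stop is clear from here.
Gallery Transfer starts after Market Stop ends; Market Stop is clear from here.
Park Transfer starts before Gallery Transfer ends → Gallery Transfer and Park Transfer overlap.
Castle Tasting starts after Gallery Transfer ends; Gallery Transfer is clear from here.
Castle Tasting starts after Park Transfer ends; Park Transfer is clear from here.
Cathedral Break starts after Castle Tasting ends; Castle Tasting is clear from here.
Market Walk starts exactly when Cathedral Break ends (back-to-back, no overlap); Cathedral Break is clear from here.
Castle Tour starts before Market Walk ends → Market Walk and Castle Tour overlap.
Overlapping pairs: Castle Tour & Market Walk, Gallery Transfer & Park Transfer — 2 in total.

2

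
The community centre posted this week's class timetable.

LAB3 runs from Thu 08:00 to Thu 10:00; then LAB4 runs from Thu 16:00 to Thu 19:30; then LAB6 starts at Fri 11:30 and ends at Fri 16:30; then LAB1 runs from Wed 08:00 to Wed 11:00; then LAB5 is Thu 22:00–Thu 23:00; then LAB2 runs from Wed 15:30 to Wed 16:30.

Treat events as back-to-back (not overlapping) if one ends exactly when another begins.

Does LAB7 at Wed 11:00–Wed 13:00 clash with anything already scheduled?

LAB1: ends Wed 11:00 at or before LAB7 starts Wed 11:00 → clear.
LAB2: starts Wed 15:30 at or after LAB7 ends Wed 13:00 → clear.
LAB3: starts Thu 08:00 at or after LAB7 ends Wed 13:00 → clear.
LAB4: starts Thu 16:00 at or after LAB7 ends Wed 13:00 → clear.
LAB5: starts Thu 22:00 at or after LAB7 ends Wed 13:00 → clear.
LAB6: starts Fri 11:30 at or after LAB7 ends Wed 13:00 → clear.

No — it doesn't clash with anything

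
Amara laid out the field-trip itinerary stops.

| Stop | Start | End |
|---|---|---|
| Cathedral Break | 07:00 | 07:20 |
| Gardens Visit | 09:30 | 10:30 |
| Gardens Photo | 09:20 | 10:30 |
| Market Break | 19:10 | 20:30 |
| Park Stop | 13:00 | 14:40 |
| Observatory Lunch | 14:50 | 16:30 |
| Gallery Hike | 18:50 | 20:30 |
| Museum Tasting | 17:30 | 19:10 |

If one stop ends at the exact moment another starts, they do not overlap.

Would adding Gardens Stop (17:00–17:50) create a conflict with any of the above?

Cathedral Break: ends 07:20 at or before Gardens Stop starts 17:00 → clear.
Gardens Photo: ends 10:30 at or before Gardens Stop starts 17:00 → clear.
Gardens Visit: ends 10:30 at or before Gardens Stop starts 17:00 → clear.
Park Stop: ends 14:40 at or before Gardens Stop starts 17:00 → clear.
Observatory Lunch: ends 16:30 at or before Gardens Stop starts 17:00 → clear.
Museum Tasting: starts 17:30 before Gardens Stop ends 17:50, and ends 19:10 after Gardens Stop starts 17:00 → overlap.
Gallery Hike: starts 18:50 at or after Gardens Stop ends 17:50 → clear.
Market Break: starts 19:10 at or after Gardens Stop ends 17:50 → clear.
Gardens Stop overlaps Museum Tasting.

Yes — it overlaps Museum Tasting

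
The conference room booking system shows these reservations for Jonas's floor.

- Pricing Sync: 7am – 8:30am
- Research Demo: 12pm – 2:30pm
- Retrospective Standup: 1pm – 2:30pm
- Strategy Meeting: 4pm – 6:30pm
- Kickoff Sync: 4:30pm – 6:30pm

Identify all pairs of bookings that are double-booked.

Sorted by start: Pricing Sync, Research Demo, Retrospective Standup, Strategy Meeting, Kickoff Sync.
Research Demo starts after Pricing Sync ends, so nothing later overlaps Pricing Sync either.
Retrospective Standup starts before Research Demo ends → Research Demo and Retrospective Standup overlap.
Strategy Meeting starts after Research Demo ends, so nothing later overlaps Research Demo either.
Strategy Meeting starts after Retrospective Standup ends, so nothing later overlaps Retrospective Standup either.
Kickoff Sync starts before Strategy Meeting ends → Strategy Meeting and Kickoff Sync overlap.

Kickoff Sync & Strategy Meeting, Research Demo & Retrospective Standup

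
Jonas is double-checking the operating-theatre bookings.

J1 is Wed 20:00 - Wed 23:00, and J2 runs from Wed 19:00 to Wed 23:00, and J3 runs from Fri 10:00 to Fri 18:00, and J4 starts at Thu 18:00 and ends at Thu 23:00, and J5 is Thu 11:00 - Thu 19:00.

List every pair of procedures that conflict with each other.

J1 & J2, J4 & J5

Sorted by start: J2, J1, J5, J4, J3.
J1 starts before J2 ends → J2 and J1 overlap.
J5 starts after J2 ends — done with J2.
J5 starts after J1 ends — done with J1.
J4 starts before J5 ends → J5 and J4 overlap.
J3 starts after J5 ends.
J3 starts after J4 ends.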